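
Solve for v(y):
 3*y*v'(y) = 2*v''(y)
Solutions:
 v(y) = C1 + C2*erfi(sqrt(3)*y/2)


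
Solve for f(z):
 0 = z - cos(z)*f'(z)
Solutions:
 f(z) = C1 + Integral(z/cos(z), z)


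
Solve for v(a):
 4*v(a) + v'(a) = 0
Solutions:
 v(a) = C1*exp(-4*a)


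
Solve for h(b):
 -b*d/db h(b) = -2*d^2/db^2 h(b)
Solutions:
 h(b) = C1 + C2*erfi(b/2)


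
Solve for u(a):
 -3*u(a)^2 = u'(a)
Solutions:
 u(a) = 1/(C1 + 3*a)


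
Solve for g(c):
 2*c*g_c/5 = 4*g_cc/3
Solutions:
 g(c) = C1 + C2*erfi(sqrt(15)*c/10)


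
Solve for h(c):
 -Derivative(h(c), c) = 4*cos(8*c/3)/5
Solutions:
 h(c) = C1 - 3*sin(8*c/3)/10


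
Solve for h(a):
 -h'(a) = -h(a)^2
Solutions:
 h(a) = -1/(C1 + a)


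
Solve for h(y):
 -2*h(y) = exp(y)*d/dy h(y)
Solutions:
 h(y) = C1*exp(2*exp(-y))


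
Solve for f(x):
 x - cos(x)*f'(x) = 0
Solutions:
 f(x) = C1 + Integral(x/cos(x), x)


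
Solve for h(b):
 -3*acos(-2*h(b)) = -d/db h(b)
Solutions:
 Integral(1/acos(-2*_y), (_y, h(b))) = C1 + 3*b


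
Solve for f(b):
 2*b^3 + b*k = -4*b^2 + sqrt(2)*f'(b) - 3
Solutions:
 f(b) = C1 + sqrt(2)*b^4/4 + 2*sqrt(2)*b^3/3 + sqrt(2)*b^2*k/4 + 3*sqrt(2)*b/2


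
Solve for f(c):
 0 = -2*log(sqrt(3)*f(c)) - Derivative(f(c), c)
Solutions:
 Integral(1/(2*log(_y) + log(3)), (_y, f(c))) = C1 - c


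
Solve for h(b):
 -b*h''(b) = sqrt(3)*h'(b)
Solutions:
 h(b) = C1 + C2*b^(1 - sqrt(3))


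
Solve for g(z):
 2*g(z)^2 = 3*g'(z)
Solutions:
 g(z) = -3/(C1 + 2*z)


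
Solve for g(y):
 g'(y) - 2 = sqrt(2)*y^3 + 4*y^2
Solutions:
 g(y) = C1 + sqrt(2)*y^4/4 + 4*y^3/3 + 2*y


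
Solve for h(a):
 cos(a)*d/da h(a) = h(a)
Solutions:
 h(a) = C1*sqrt(sin(a) + 1)/sqrt(sin(a) - 1)


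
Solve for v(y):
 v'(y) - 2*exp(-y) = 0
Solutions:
 v(y) = C1 - 2*exp(-y)


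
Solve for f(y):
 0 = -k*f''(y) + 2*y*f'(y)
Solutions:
 f(y) = C1 + C2*erf(y*sqrt(-1/k))/sqrt(-1/k)


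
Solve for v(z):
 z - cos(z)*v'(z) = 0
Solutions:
 v(z) = C1 + Integral(z/cos(z), z)


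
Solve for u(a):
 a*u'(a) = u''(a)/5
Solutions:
 u(a) = C1 + C2*erfi(sqrt(10)*a/2)


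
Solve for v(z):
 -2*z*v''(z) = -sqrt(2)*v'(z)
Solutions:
 v(z) = C1 + C2*z^(sqrt(2)/2 + 1)


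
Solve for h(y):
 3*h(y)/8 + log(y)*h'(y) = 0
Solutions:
 h(y) = C1*exp(-3*li(y)/8)


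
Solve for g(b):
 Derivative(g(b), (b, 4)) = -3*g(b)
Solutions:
 g(b) = (C1*sin(sqrt(2)*3^(1/4)*b/2) + C2*cos(sqrt(2)*3^(1/4)*b/2))*exp(-sqrt(2)*3^(1/4)*b/2) + (C3*sin(sqrt(2)*3^(1/4)*b/2) + C4*cos(sqrt(2)*3^(1/4)*b/2))*exp(sqrt(2)*3^(1/4)*b/2)


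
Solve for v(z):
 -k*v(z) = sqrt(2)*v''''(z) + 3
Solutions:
 v(z) = C1*exp(-2^(7/8)*z*(-k)^(1/4)/2) + C2*exp(2^(7/8)*z*(-k)^(1/4)/2) + C3*exp(-2^(7/8)*I*z*(-k)^(1/4)/2) + C4*exp(2^(7/8)*I*z*(-k)^(1/4)/2) - 3/k


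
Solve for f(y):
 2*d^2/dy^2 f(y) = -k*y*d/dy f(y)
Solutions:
 f(y) = Piecewise((-sqrt(pi)*C1*erf(sqrt(k)*y/2)/sqrt(k) - C2, (k > 0) | (k < 0)), (-C1*y - C2, True))


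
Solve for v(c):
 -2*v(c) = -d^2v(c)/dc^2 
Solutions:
 v(c) = C1*exp(-sqrt(2)*c) + C2*exp(sqrt(2)*c)


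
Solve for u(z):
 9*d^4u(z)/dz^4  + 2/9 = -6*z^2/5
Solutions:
 u(z) = C1 + C2*z + C3*z^2 + C4*z^3 - z^6/2700 - z^4/972


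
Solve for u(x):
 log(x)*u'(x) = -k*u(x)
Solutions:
 u(x) = C1*exp(-k*li(x))


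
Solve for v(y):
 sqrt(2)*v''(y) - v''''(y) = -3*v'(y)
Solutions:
 v(y) = C1 + C2*exp(-y*(2*2^(5/6)*3^(2/3)/(sqrt(3)*sqrt(243 - 8*sqrt(2)) + 27)^(1/3) + 12^(1/3)*(sqrt(3)*sqrt(243 - 8*sqrt(2)) + 27)^(1/3))/12)*sin(3^(1/6)*y*(-6*2^(5/6)/(sqrt(3)*sqrt(243 - 8*sqrt(2)) + 27)^(1/3) + 6^(2/3)*(sqrt(3)*sqrt(243 - 8*sqrt(2)) + 27)^(1/3))/12) + C3*exp(-y*(2*2^(5/6)*3^(2/3)/(sqrt(3)*sqrt(243 - 8*sqrt(2)) + 27)^(1/3) + 12^(1/3)*(sqrt(3)*sqrt(243 - 8*sqrt(2)) + 27)^(1/3))/12)*cos(3^(1/6)*y*(-6*2^(5/6)/(sqrt(3)*sqrt(243 - 8*sqrt(2)) + 27)^(1/3) + 6^(2/3)*(sqrt(3)*sqrt(243 - 8*sqrt(2)) + 27)^(1/3))/12) + C4*exp(y*(2*2^(5/6)*3^(2/3)/(sqrt(3)*sqrt(243 - 8*sqrt(2)) + 27)^(1/3) + 12^(1/3)*(sqrt(3)*sqrt(243 - 8*sqrt(2)) + 27)^(1/3))/6)


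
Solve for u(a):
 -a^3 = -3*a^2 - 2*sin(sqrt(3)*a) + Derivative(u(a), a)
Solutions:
 u(a) = C1 - a^4/4 + a^3 - 2*sqrt(3)*cos(sqrt(3)*a)/3


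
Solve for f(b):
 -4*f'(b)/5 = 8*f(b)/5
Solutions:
 f(b) = C1*exp(-2*b)


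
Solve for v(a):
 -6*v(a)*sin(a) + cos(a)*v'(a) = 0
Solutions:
 v(a) = C1/cos(a)^6


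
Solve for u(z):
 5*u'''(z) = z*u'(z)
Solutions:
 u(z) = C1 + Integral(C2*airyai(5^(2/3)*z/5) + C3*airybi(5^(2/3)*z/5), z)


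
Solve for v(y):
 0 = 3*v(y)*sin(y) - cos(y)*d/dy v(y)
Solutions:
 v(y) = C1/cos(y)^3


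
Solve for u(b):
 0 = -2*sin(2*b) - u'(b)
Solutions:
 u(b) = C1 + cos(2*b)


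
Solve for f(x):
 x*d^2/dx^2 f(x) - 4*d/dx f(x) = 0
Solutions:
 f(x) = C1 + C2*x^5


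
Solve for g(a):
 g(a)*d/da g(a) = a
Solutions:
 g(a) = -sqrt(C1 + a^2)
 g(a) = sqrt(C1 + a^2)


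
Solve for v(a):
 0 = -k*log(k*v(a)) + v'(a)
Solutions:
 li(k*v(a))/k = C1 + a*k


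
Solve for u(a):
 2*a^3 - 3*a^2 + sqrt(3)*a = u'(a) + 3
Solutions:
 u(a) = C1 + a^4/2 - a^3 + sqrt(3)*a^2/2 - 3*a


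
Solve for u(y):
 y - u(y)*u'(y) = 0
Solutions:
 u(y) = -sqrt(C1 + y^2)
 u(y) = sqrt(C1 + y^2)


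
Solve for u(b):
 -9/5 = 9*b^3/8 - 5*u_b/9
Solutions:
 u(b) = C1 + 81*b^4/160 + 81*b/25


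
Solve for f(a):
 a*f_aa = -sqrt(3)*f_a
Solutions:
 f(a) = C1 + C2*a^(1 - sqrt(3))


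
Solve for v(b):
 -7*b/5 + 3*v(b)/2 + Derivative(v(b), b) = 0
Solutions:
 v(b) = C1*exp(-3*b/2) + 14*b/15 - 28/45


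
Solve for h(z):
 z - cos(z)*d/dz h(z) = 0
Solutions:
 h(z) = C1 + Integral(z/cos(z), z)


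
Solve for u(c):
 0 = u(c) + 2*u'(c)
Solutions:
 u(c) = C1*exp(-c/2)


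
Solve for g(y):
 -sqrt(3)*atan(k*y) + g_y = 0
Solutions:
 g(y) = C1 + sqrt(3)*Piecewise((y*atan(k*y) - log(k^2*y^2 + 1)/(2*k), Ne(k, 0)), (0, True))


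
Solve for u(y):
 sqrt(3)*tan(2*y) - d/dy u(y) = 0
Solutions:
 u(y) = C1 - sqrt(3)*log(cos(2*y))/2


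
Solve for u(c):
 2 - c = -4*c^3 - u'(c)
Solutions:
 u(c) = C1 - c^4 + c^2/2 - 2*c


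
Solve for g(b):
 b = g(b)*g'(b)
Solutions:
 g(b) = -sqrt(C1 + b^2)
 g(b) = sqrt(C1 + b^2)


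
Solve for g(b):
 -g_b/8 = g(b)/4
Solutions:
 g(b) = C1*exp(-2*b)


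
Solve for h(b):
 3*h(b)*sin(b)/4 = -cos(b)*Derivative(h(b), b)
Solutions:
 h(b) = C1*cos(b)^(3/4)


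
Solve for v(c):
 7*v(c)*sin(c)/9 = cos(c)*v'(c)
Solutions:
 v(c) = C1/cos(c)^(7/9)


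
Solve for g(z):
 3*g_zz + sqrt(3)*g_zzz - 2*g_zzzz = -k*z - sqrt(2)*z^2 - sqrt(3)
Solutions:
 g(z) = C1 + C2*z + C3*exp(-sqrt(3)*z/2) + C4*exp(sqrt(3)*z) - sqrt(2)*z^4/36 + z^3*(-3*k + 2*sqrt(6))/54 + z^2*(sqrt(3)*k - 6*sqrt(2) - 3*sqrt(3))/18


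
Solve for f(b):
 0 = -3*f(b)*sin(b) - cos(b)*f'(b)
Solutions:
 f(b) = C1*cos(b)^3


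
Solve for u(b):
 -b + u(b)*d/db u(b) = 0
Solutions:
 u(b) = -sqrt(C1 + b^2)
 u(b) = sqrt(C1 + b^2)


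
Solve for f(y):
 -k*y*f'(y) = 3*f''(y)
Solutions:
 f(y) = Piecewise((-sqrt(6)*sqrt(pi)*C1*erf(sqrt(6)*sqrt(k)*y/6)/(2*sqrt(k)) - C2, (k > 0) | (k < 0)), (-C1*y - C2, True))


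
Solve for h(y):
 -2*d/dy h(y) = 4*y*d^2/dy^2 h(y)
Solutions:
 h(y) = C1 + C2*sqrt(y)


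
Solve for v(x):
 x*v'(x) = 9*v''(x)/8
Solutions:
 v(x) = C1 + C2*erfi(2*x/3)


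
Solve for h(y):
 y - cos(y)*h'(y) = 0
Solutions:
 h(y) = C1 + Integral(y/cos(y), y)


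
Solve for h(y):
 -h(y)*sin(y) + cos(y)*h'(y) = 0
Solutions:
 h(y) = C1/cos(y)


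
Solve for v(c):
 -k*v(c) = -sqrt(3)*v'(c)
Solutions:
 v(c) = C1*exp(sqrt(3)*c*k/3)


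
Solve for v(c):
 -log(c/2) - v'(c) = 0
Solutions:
 v(c) = C1 - c*log(c) + c*log(2) + c


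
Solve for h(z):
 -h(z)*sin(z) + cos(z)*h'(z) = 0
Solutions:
 h(z) = C1/cos(z)


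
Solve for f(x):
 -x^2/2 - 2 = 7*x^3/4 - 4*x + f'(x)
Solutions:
 f(x) = C1 - 7*x^4/16 - x^3/6 + 2*x^2 - 2*x


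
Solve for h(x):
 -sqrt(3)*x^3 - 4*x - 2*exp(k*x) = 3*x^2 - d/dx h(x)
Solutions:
 h(x) = C1 + sqrt(3)*x^4/4 + x^3 + 2*x^2 + 2*exp(k*x)/k


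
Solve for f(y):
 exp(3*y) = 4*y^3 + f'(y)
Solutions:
 f(y) = C1 - y^4 + exp(3*y)/3


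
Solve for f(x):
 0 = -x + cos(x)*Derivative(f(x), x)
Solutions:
 f(x) = C1 + Integral(x/cos(x), x)


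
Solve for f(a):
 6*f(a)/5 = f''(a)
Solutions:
 f(a) = C1*exp(-sqrt(30)*a/5) + C2*exp(sqrt(30)*a/5)


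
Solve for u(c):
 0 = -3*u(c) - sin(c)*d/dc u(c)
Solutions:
 u(c) = C1*(cos(c) + 1)^(3/2)/(cos(c) - 1)^(3/2)


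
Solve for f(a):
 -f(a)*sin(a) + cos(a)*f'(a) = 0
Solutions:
 f(a) = C1/cos(a)


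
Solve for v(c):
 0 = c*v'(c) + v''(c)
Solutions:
 v(c) = C1 + C2*erf(sqrt(2)*c/2)


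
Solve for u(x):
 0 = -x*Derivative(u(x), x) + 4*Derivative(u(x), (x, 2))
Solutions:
 u(x) = C1 + C2*erfi(sqrt(2)*x/4)


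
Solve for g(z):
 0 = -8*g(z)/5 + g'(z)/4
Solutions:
 g(z) = C1*exp(32*z/5)


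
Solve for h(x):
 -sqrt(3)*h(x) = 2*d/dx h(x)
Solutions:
 h(x) = C1*exp(-sqrt(3)*x/2)


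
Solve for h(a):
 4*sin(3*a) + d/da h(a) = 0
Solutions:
 h(a) = C1 + 4*cos(3*a)/3


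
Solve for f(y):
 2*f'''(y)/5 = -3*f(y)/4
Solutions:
 f(y) = C3*exp(-15^(1/3)*y/2) + (C1*sin(3^(5/6)*5^(1/3)*y/4) + C2*cos(3^(5/6)*5^(1/3)*y/4))*exp(15^(1/3)*y/4)


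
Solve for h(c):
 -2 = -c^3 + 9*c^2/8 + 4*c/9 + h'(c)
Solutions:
 h(c) = C1 + c^4/4 - 3*c^3/8 - 2*c^2/9 - 2*c


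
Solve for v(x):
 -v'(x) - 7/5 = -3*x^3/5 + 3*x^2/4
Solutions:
 v(x) = C1 + 3*x^4/20 - x^3/4 - 7*x/5


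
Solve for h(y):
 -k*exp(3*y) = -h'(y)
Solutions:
 h(y) = C1 + k*exp(3*y)/3


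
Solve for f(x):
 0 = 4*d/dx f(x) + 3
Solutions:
 f(x) = C1 - 3*x/4


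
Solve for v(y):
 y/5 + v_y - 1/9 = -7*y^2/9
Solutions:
 v(y) = C1 - 7*y^3/27 - y^2/10 + y/9


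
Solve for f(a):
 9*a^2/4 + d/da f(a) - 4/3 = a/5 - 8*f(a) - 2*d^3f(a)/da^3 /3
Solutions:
 f(a) = C1*exp(a*(-1/(6 + 17*sqrt(2)/4)^(1/3) + 2*(6 + 17*sqrt(2)/4)^(1/3))/4)*sin(sqrt(3)*a*(9/(162 + 459*sqrt(2)/4)^(1/3) + 2*(162 + 459*sqrt(2)/4)^(1/3))/12) + C2*exp(a*(-1/(6 + 17*sqrt(2)/4)^(1/3) + 2*(6 + 17*sqrt(2)/4)^(1/3))/4)*cos(sqrt(3)*a*(9/(162 + 459*sqrt(2)/4)^(1/3) + 2*(162 + 459*sqrt(2)/4)^(1/3))/12) + C3*exp(a*(-(6 + 17*sqrt(2)/4)^(1/3) + 1/(2*(6 + 17*sqrt(2)/4)^(1/3)))) - 9*a^2/32 + 61*a/640 + 2377/15360


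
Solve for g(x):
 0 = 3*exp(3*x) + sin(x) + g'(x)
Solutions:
 g(x) = C1 - exp(3*x) + cos(x)


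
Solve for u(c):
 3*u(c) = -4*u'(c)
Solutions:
 u(c) = C1*exp(-3*c/4)


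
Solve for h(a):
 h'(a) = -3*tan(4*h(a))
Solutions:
 h(a) = -asin(C1*exp(-12*a))/4 + pi/4
 h(a) = asin(C1*exp(-12*a))/4


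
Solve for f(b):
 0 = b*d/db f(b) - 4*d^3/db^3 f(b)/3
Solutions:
 f(b) = C1 + Integral(C2*airyai(6^(1/3)*b/2) + C3*airybi(6^(1/3)*b/2), b)


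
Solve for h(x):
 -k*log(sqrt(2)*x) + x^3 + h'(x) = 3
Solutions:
 h(x) = C1 + k*x*log(x) - k*x + k*x*log(2)/2 - x^4/4 + 3*x


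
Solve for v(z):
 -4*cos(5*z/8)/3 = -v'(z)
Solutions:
 v(z) = C1 + 32*sin(5*z/8)/15


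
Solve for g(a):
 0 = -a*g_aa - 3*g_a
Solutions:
 g(a) = C1 + C2/a^2


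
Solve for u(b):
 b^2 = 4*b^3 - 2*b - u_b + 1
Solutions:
 u(b) = C1 + b^4 - b^3/3 - b^2 + b


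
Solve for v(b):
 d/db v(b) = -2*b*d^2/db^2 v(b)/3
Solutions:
 v(b) = C1 + C2/sqrt(b)


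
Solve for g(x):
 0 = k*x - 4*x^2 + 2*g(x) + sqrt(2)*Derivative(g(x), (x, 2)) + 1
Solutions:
 g(x) = C1*sin(2^(1/4)*x) + C2*cos(2^(1/4)*x) - k*x/2 + 2*x^2 - 2*sqrt(2) - 1/2


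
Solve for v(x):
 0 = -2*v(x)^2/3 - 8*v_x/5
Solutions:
 v(x) = 12/(C1 + 5*x)


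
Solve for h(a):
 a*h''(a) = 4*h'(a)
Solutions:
 h(a) = C1 + C2*a^5


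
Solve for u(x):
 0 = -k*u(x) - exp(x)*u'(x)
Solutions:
 u(x) = C1*exp(k*exp(-x))


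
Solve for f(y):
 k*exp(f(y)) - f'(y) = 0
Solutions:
 f(y) = log(-1/(C1 + k*y))


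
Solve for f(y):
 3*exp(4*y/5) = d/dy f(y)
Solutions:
 f(y) = C1 + 15*exp(4*y/5)/4


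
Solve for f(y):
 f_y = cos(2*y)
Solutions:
 f(y) = C1 + sin(2*y)/2


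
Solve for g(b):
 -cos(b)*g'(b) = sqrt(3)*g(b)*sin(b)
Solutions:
 g(b) = C1*cos(b)^(sqrt(3))


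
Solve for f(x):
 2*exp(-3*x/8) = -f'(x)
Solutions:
 f(x) = C1 + 16*exp(-3*x/8)/3


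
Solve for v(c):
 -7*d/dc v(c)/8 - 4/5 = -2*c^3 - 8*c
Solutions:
 v(c) = C1 + 4*c^4/7 + 32*c^2/7 - 32*c/35


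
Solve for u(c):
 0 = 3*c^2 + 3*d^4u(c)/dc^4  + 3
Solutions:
 u(c) = C1 + C2*c + C3*c^2 + C4*c^3 - c^6/360 - c^4/24


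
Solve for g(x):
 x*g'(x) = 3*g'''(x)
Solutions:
 g(x) = C1 + Integral(C2*airyai(3^(2/3)*x/3) + C3*airybi(3^(2/3)*x/3), x)


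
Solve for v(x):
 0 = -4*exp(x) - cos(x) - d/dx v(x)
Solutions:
 v(x) = C1 - 4*exp(x) - sin(x)


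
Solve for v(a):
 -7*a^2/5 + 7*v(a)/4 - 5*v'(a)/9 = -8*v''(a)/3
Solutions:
 v(a) = 4*a^2/5 + 32*a/63 + (C1*sin(sqrt(1487)*a/48) + C2*cos(sqrt(1487)*a/48))*exp(5*a/48) - 45184/19845


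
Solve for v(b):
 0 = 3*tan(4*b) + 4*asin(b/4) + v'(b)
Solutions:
 v(b) = C1 - 4*b*asin(b/4) - 4*sqrt(16 - b^2) + 3*log(cos(4*b))/4


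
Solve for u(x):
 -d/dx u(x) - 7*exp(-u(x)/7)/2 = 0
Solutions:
 u(x) = 7*log(C1 - x/2)


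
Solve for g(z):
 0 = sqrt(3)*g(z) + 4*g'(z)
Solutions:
 g(z) = C1*exp(-sqrt(3)*z/4)


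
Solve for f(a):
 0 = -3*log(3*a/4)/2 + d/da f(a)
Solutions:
 f(a) = C1 + 3*a*log(a)/2 - 3*a*log(2) - 3*a/2 + 3*a*log(3)/2


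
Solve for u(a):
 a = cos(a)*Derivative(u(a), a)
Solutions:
 u(a) = C1 + Integral(a/cos(a), a)


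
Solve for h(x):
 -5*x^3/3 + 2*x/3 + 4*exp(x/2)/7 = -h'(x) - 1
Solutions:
 h(x) = C1 + 5*x^4/12 - x^2/3 - x - 8*exp(x/2)/7


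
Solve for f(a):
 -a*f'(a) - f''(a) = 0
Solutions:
 f(a) = C1 + C2*erf(sqrt(2)*a/2)


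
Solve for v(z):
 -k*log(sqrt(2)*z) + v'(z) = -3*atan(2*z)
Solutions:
 v(z) = C1 + k*z*(log(z) - 1) + k*z*log(2)/2 - 3*z*atan(2*z) + 3*log(4*z^2 + 1)/4


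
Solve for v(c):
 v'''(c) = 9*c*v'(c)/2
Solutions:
 v(c) = C1 + Integral(C2*airyai(6^(2/3)*c/2) + C3*airybi(6^(2/3)*c/2), c)


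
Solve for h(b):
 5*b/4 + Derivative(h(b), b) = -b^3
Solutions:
 h(b) = C1 - b^4/4 - 5*b^2/8


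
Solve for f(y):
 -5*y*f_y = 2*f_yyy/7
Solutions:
 f(y) = C1 + Integral(C2*airyai(-2^(2/3)*35^(1/3)*y/2) + C3*airybi(-2^(2/3)*35^(1/3)*y/2), y)


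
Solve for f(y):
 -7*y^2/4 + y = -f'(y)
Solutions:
 f(y) = C1 + 7*y^3/12 - y^2/2


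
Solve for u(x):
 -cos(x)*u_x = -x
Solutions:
 u(x) = C1 + Integral(x/cos(x), x)


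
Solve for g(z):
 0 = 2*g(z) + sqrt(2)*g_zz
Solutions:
 g(z) = C1*sin(2^(1/4)*z) + C2*cos(2^(1/4)*z)


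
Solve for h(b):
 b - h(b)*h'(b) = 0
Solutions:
 h(b) = -sqrt(C1 + b^2)
 h(b) = sqrt(C1 + b^2)


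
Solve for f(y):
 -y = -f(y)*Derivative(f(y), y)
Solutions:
 f(y) = -sqrt(C1 + y^2)
 f(y) = sqrt(C1 + y^2)


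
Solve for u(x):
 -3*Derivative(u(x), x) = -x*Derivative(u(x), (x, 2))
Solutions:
 u(x) = C1 + C2*x^4


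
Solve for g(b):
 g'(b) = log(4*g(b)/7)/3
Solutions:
 -3*Integral(1/(log(_y) - log(7) + 2*log(2)), (_y, g(b))) = C1 - b


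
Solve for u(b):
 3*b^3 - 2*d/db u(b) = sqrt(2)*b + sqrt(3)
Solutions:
 u(b) = C1 + 3*b^4/8 - sqrt(2)*b^2/4 - sqrt(3)*b/2


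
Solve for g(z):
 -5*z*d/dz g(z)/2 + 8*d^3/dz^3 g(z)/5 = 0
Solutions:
 g(z) = C1 + Integral(C2*airyai(10^(2/3)*z/4) + C3*airybi(10^(2/3)*z/4), z)


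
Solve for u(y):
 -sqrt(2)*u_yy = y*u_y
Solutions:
 u(y) = C1 + C2*erf(2^(1/4)*y/2)


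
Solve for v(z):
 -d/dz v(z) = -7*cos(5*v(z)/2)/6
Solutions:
 -7*z/6 - log(sin(5*v(z)/2) - 1)/5 + log(sin(5*v(z)/2) + 1)/5 = C1


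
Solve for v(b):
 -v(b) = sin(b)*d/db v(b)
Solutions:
 v(b) = C1*sqrt(cos(b) + 1)/sqrt(cos(b) - 1)


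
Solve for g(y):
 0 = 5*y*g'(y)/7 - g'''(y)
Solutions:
 g(y) = C1 + Integral(C2*airyai(5^(1/3)*7^(2/3)*y/7) + C3*airybi(5^(1/3)*7^(2/3)*y/7), y)


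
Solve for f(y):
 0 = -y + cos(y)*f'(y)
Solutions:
 f(y) = C1 + Integral(y/cos(y), y)


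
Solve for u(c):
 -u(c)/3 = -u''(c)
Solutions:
 u(c) = C1*exp(-sqrt(3)*c/3) + C2*exp(sqrt(3)*c/3)


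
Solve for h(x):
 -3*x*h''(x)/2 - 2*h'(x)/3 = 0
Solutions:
 h(x) = C1 + C2*x^(5/9)


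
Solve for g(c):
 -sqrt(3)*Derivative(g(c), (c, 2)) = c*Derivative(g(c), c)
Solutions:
 g(c) = C1 + C2*erf(sqrt(2)*3^(3/4)*c/6)


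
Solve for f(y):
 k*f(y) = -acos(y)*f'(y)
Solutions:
 f(y) = C1*exp(-k*Integral(1/acos(y), y))


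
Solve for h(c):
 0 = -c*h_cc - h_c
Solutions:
 h(c) = C1 + C2*log(c)


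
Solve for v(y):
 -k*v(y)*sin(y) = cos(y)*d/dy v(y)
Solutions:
 v(y) = C1*exp(k*log(cos(y)))


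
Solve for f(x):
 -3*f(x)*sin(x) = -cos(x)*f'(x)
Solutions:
 f(x) = C1/cos(x)^3


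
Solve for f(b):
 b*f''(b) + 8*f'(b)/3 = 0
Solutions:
 f(b) = C1 + C2/b^(5/3)


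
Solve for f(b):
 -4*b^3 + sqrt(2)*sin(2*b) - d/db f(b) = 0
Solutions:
 f(b) = C1 - b^4 - sqrt(2)*cos(2*b)/2


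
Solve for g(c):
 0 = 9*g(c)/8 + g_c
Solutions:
 g(c) = C1*exp(-9*c/8)


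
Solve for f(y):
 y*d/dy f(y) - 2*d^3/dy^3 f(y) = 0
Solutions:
 f(y) = C1 + Integral(C2*airyai(2^(2/3)*y/2) + C3*airybi(2^(2/3)*y/2), y)


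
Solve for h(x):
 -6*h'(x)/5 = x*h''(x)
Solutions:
 h(x) = C1 + C2/x^(1/5)


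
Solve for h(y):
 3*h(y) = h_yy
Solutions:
 h(y) = C1*exp(-sqrt(3)*y) + C2*exp(sqrt(3)*y)


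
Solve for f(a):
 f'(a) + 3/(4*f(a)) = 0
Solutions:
 f(a) = -sqrt(C1 - 6*a)/2
 f(a) = sqrt(C1 - 6*a)/2


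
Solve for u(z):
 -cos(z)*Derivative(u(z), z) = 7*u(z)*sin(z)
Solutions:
 u(z) = C1*cos(z)^7


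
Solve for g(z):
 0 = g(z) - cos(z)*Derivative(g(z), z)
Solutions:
 g(z) = C1*sqrt(sin(z) + 1)/sqrt(sin(z) - 1)


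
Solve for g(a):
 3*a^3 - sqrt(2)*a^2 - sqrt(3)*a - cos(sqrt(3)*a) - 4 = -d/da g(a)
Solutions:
 g(a) = C1 - 3*a^4/4 + sqrt(2)*a^3/3 + sqrt(3)*a^2/2 + 4*a + sqrt(3)*sin(sqrt(3)*a)/3


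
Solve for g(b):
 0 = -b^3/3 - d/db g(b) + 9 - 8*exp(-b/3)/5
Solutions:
 g(b) = C1 - b^4/12 + 9*b + 24*exp(-b/3)/5


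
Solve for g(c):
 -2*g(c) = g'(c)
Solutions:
 g(c) = C1*exp(-2*c)


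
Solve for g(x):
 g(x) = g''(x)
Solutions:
 g(x) = C1*exp(-x) + C2*exp(x)


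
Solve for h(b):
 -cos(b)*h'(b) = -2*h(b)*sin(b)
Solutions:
 h(b) = C1/cos(b)^2


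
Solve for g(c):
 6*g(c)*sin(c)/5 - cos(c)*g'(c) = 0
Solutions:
 g(c) = C1/cos(c)^(6/5)


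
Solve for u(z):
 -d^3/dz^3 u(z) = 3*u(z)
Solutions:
 u(z) = C3*exp(-3^(1/3)*z) + (C1*sin(3^(5/6)*z/2) + C2*cos(3^(5/6)*z/2))*exp(3^(1/3)*z/2)


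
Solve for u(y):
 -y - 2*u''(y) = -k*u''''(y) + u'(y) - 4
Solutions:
 u(y) = C1 + C2*exp(2^(1/3)*y*(6^(1/3)*(sqrt(3)*sqrt((27 - 32/k)/k^2) - 9/k)^(1/3)/12 - 2^(1/3)*3^(5/6)*I*(sqrt(3)*sqrt((27 - 32/k)/k^2) - 9/k)^(1/3)/12 - 4/(k*(-3^(1/3) + 3^(5/6)*I)*(sqrt(3)*sqrt((27 - 32/k)/k^2) - 9/k)^(1/3)))) + C3*exp(2^(1/3)*y*(6^(1/3)*(sqrt(3)*sqrt((27 - 32/k)/k^2) - 9/k)^(1/3)/12 + 2^(1/3)*3^(5/6)*I*(sqrt(3)*sqrt((27 - 32/k)/k^2) - 9/k)^(1/3)/12 + 4/(k*(3^(1/3) + 3^(5/6)*I)*(sqrt(3)*sqrt((27 - 32/k)/k^2) - 9/k)^(1/3)))) + C4*exp(-6^(1/3)*y*(2^(1/3)*(sqrt(3)*sqrt((27 - 32/k)/k^2) - 9/k)^(1/3) + 4*3^(1/3)/(k*(sqrt(3)*sqrt((27 - 32/k)/k^2) - 9/k)^(1/3)))/6) - y^2/2 + 6*y


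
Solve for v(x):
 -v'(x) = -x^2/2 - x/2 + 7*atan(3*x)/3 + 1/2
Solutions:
 v(x) = C1 + x^3/6 + x^2/4 - 7*x*atan(3*x)/3 - x/2 + 7*log(9*x^2 + 1)/18


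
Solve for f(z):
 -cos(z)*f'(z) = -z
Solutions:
 f(z) = C1 + Integral(z/cos(z), z)


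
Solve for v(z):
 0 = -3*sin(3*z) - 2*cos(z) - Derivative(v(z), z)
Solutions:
 v(z) = C1 - 2*sin(z) + cos(3*z)


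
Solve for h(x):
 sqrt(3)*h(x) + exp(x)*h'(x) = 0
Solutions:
 h(x) = C1*exp(sqrt(3)*exp(-x))


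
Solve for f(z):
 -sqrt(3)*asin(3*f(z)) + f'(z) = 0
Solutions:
 Integral(1/asin(3*_y), (_y, f(z))) = C1 + sqrt(3)*z


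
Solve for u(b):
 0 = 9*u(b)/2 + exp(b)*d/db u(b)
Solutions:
 u(b) = C1*exp(9*exp(-b)/2)


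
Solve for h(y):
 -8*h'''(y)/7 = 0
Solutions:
 h(y) = C1 + C2*y + C3*y^2


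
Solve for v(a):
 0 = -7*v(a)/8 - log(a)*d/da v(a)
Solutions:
 v(a) = C1*exp(-7*li(a)/8)


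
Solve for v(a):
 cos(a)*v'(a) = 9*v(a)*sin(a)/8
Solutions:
 v(a) = C1/cos(a)^(9/8)


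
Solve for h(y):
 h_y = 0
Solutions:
 h(y) = C1


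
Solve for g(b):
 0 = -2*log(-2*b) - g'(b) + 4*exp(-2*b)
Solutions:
 g(b) = C1 - 2*b*log(-b) + 2*b*(1 - log(2)) - 2*exp(-2*b)


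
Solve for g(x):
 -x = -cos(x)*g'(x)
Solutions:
 g(x) = C1 + Integral(x/cos(x), x)


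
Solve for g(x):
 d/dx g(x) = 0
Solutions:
 g(x) = C1


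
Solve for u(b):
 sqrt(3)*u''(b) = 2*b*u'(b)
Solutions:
 u(b) = C1 + C2*erfi(3^(3/4)*b/3)


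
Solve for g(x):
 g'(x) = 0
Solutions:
 g(x) = C1


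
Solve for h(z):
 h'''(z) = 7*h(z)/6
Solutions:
 h(z) = C3*exp(6^(2/3)*7^(1/3)*z/6) + (C1*sin(2^(2/3)*3^(1/6)*7^(1/3)*z/4) + C2*cos(2^(2/3)*3^(1/6)*7^(1/3)*z/4))*exp(-6^(2/3)*7^(1/3)*z/12)


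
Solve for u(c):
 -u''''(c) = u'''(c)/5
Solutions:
 u(c) = C1 + C2*c + C3*c^2 + C4*exp(-c/5)


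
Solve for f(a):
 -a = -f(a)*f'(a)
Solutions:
 f(a) = -sqrt(C1 + a^2)
 f(a) = sqrt(C1 + a^2)


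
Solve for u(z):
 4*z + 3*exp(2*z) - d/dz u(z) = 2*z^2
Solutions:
 u(z) = C1 - 2*z^3/3 + 2*z^2 + 3*exp(2*z)/2


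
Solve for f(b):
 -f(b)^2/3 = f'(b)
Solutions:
 f(b) = 3/(C1 + b)


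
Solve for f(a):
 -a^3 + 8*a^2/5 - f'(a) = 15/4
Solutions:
 f(a) = C1 - a^4/4 + 8*a^3/15 - 15*a/4


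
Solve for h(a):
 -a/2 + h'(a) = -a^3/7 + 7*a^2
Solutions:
 h(a) = C1 - a^4/28 + 7*a^3/3 + a^2/4


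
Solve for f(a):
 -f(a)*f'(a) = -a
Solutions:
 f(a) = -sqrt(C1 + a^2)
 f(a) = sqrt(C1 + a^2)


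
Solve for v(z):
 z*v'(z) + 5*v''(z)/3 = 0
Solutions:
 v(z) = C1 + C2*erf(sqrt(30)*z/10)


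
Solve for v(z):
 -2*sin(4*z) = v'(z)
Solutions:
 v(z) = C1 + cos(4*z)/2


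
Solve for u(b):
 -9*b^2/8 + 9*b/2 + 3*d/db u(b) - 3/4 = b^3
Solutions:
 u(b) = C1 + b^4/12 + b^3/8 - 3*b^2/4 + b/4


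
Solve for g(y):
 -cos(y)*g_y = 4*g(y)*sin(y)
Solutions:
 g(y) = C1*cos(y)^4


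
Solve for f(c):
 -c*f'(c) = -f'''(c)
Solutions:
 f(c) = C1 + Integral(C2*airyai(c) + C3*airybi(c), c)


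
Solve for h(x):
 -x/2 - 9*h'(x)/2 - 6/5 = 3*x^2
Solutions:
 h(x) = C1 - 2*x^3/9 - x^2/18 - 4*x/15


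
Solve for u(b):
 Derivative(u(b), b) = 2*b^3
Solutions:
 u(b) = C1 + b^4/2


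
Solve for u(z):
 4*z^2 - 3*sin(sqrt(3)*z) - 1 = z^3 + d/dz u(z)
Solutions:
 u(z) = C1 - z^4/4 + 4*z^3/3 - z + sqrt(3)*cos(sqrt(3)*z)


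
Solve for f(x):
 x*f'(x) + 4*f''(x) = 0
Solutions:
 f(x) = C1 + C2*erf(sqrt(2)*x/4)


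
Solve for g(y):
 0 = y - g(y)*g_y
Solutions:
 g(y) = -sqrt(C1 + y^2)
 g(y) = sqrt(C1 + y^2)


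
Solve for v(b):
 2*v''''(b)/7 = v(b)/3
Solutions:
 v(b) = C1*exp(-6^(3/4)*7^(1/4)*b/6) + C2*exp(6^(3/4)*7^(1/4)*b/6) + C3*sin(6^(3/4)*7^(1/4)*b/6) + C4*cos(6^(3/4)*7^(1/4)*b/6)


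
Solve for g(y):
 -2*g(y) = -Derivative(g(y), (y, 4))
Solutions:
 g(y) = C1*exp(-2^(1/4)*y) + C2*exp(2^(1/4)*y) + C3*sin(2^(1/4)*y) + C4*cos(2^(1/4)*y)


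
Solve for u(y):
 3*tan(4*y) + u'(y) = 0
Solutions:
 u(y) = C1 + 3*log(cos(4*y))/4


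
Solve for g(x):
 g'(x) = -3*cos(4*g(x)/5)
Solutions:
 3*x - 5*log(sin(4*g(x)/5) - 1)/8 + 5*log(sin(4*g(x)/5) + 1)/8 = C1


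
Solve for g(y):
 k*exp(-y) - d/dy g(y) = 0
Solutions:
 g(y) = C1 - k*exp(-y)


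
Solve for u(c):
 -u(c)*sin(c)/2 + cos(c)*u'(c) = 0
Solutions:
 u(c) = C1/sqrt(cos(c))


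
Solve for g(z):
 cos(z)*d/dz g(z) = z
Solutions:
 g(z) = C1 + Integral(z/cos(z), z)


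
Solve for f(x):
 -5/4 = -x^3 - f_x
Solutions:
 f(x) = C1 - x^4/4 + 5*x/4


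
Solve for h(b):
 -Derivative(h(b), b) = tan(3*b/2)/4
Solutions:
 h(b) = C1 + log(cos(3*b/2))/6


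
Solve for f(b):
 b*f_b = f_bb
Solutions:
 f(b) = C1 + C2*erfi(sqrt(2)*b/2)


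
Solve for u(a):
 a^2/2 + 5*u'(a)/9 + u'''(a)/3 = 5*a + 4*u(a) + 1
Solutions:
 u(a) = C1*exp(a*(-9*(6 + sqrt(26369)/27)^(1/3) + 5/(6 + sqrt(26369)/27)^(1/3))/18)*sin(sqrt(3)*a*(5/(6 + sqrt(26369)/27)^(1/3) + 9*(6 + sqrt(26369)/27)^(1/3))/18) + C2*exp(a*(-9*(6 + sqrt(26369)/27)^(1/3) + 5/(6 + sqrt(26369)/27)^(1/3))/18)*cos(sqrt(3)*a*(5/(6 + sqrt(26369)/27)^(1/3) + 9*(6 + sqrt(26369)/27)^(1/3))/18) + C3*exp(a*(-5/(9*(6 + sqrt(26369)/27)^(1/3)) + (6 + sqrt(26369)/27)^(1/3))) + a^2/8 - 175*a/144 - 2171/5184


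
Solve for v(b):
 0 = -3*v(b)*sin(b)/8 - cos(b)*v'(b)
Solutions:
 v(b) = C1*cos(b)^(3/8)


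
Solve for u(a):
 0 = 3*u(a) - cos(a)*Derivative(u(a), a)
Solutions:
 u(a) = C1*(sin(a) + 1)^(3/2)/(sin(a) - 1)^(3/2)


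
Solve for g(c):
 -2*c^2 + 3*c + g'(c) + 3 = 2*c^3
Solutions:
 g(c) = C1 + c^4/2 + 2*c^3/3 - 3*c^2/2 - 3*c


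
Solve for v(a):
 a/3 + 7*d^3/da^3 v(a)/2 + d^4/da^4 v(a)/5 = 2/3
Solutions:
 v(a) = C1 + C2*a + C3*a^2 + C4*exp(-35*a/2) - a^4/252 + 8*a^3/245


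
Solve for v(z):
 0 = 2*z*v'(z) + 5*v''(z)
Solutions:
 v(z) = C1 + C2*erf(sqrt(5)*z/5)


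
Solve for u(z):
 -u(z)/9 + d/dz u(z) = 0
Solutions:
 u(z) = C1*exp(z/9)


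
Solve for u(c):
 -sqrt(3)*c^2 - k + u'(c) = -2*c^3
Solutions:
 u(c) = C1 - c^4/2 + sqrt(3)*c^3/3 + c*k


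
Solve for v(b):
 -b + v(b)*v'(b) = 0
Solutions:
 v(b) = -sqrt(C1 + b^2)
 v(b) = sqrt(C1 + b^2)


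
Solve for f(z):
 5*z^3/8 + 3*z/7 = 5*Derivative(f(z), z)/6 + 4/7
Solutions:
 f(z) = C1 + 3*z^4/16 + 9*z^2/35 - 24*z/35


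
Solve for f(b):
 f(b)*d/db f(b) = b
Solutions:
 f(b) = -sqrt(C1 + b^2)
 f(b) = sqrt(C1 + b^2)


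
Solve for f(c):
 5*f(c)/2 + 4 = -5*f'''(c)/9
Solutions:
 f(c) = C3*exp(-6^(2/3)*c/2) + (C1*sin(3*2^(2/3)*3^(1/6)*c/4) + C2*cos(3*2^(2/3)*3^(1/6)*c/4))*exp(6^(2/3)*c/4) - 8/5


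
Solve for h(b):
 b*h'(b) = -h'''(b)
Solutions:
 h(b) = C1 + Integral(C2*airyai(-b) + C3*airybi(-b), b)


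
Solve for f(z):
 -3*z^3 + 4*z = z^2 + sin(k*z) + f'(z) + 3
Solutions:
 f(z) = C1 - 3*z^4/4 - z^3/3 + 2*z^2 - 3*z + cos(k*z)/k


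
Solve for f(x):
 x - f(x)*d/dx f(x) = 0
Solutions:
 f(x) = -sqrt(C1 + x^2)
 f(x) = sqrt(C1 + x^2)


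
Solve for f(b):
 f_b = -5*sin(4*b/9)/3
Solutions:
 f(b) = C1 + 15*cos(4*b/9)/4


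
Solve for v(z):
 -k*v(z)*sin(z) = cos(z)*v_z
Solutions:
 v(z) = C1*exp(k*log(cos(z)))


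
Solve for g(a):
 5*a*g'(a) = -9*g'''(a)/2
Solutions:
 g(a) = C1 + Integral(C2*airyai(-30^(1/3)*a/3) + C3*airybi(-30^(1/3)*a/3), a)


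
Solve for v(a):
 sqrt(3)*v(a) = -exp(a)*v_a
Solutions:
 v(a) = C1*exp(sqrt(3)*exp(-a))


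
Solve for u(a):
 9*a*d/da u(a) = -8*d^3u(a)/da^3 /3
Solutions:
 u(a) = C1 + Integral(C2*airyai(-3*a/2) + C3*airybi(-3*a/2), a)


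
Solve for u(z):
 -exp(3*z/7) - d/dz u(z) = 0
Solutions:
 u(z) = C1 - 7*exp(3*z/7)/3


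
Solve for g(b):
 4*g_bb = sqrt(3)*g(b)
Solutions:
 g(b) = C1*exp(-3^(1/4)*b/2) + C2*exp(3^(1/4)*b/2)


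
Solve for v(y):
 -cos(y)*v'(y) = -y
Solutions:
 v(y) = C1 + Integral(y/cos(y), y)


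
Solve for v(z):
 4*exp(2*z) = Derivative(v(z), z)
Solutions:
 v(z) = C1 + 2*exp(2*z)


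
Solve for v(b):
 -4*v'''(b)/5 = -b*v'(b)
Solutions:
 v(b) = C1 + Integral(C2*airyai(10^(1/3)*b/2) + C3*airybi(10^(1/3)*b/2), b)


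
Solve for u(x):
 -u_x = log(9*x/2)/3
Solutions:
 u(x) = C1 - x*log(x)/3 - 2*x*log(3)/3 + x*log(2)/3 + x/3


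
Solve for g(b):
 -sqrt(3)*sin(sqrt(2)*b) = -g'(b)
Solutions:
 g(b) = C1 - sqrt(6)*cos(sqrt(2)*b)/2


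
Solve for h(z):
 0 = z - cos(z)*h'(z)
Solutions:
 h(z) = C1 + Integral(z/cos(z), z)


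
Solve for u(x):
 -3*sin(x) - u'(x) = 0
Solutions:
 u(x) = C1 + 3*cos(x)


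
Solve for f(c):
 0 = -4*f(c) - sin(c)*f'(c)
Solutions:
 f(c) = C1*(cos(c)^2 + 2*cos(c) + 1)/(cos(c)^2 - 2*cos(c) + 1)


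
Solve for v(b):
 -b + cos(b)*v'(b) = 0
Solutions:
 v(b) = C1 + Integral(b/cos(b), b)


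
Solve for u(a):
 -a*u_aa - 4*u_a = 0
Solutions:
 u(a) = C1 + C2/a^3


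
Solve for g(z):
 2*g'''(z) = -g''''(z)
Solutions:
 g(z) = C1 + C2*z + C3*z^2 + C4*exp(-2*z)


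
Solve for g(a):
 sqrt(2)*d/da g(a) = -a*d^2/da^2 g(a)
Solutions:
 g(a) = C1 + C2*a^(1 - sqrt(2))


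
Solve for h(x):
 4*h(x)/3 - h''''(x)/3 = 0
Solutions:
 h(x) = C1*exp(-sqrt(2)*x) + C2*exp(sqrt(2)*x) + C3*sin(sqrt(2)*x) + C4*cos(sqrt(2)*x)


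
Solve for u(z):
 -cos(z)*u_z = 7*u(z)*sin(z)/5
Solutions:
 u(z) = C1*cos(z)^(7/5)


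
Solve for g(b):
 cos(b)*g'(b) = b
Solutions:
 g(b) = C1 + Integral(b/cos(b), b)


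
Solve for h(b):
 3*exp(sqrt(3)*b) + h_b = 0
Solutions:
 h(b) = C1 - sqrt(3)*exp(sqrt(3)*b)


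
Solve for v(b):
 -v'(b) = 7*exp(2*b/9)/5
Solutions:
 v(b) = C1 - 63*exp(2*b/9)/10


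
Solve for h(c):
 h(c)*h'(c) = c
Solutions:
 h(c) = -sqrt(C1 + c^2)
 h(c) = sqrt(C1 + c^2)


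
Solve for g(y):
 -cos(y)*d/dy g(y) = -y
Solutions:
 g(y) = C1 + Integral(y/cos(y), y)


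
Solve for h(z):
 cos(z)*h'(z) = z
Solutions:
 h(z) = C1 + Integral(z/cos(z), z)


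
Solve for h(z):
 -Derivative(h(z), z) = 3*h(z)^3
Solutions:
 h(z) = -sqrt(2)*sqrt(-1/(C1 - 3*z))/2
 h(z) = sqrt(2)*sqrt(-1/(C1 - 3*z))/2


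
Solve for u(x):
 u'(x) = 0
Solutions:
 u(x) = C1


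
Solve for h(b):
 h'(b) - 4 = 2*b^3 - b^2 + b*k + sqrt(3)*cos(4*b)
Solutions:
 h(b) = C1 + b^4/2 - b^3/3 + b^2*k/2 + 4*b + sqrt(3)*sin(4*b)/4


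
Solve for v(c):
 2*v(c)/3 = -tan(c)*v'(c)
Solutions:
 v(c) = C1/sin(c)^(2/3)


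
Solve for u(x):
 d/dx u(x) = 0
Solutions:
 u(x) = C1


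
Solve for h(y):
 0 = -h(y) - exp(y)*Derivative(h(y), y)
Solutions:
 h(y) = C1*exp(exp(-y))


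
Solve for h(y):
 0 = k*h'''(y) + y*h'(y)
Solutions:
 h(y) = C1 + Integral(C2*airyai(y*(-1/k)^(1/3)) + C3*airybi(y*(-1/k)^(1/3)), y)


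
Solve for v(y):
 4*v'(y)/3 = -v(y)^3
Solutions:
 v(y) = -sqrt(2)*sqrt(-1/(C1 - 3*y))
 v(y) = sqrt(2)*sqrt(-1/(C1 - 3*y))


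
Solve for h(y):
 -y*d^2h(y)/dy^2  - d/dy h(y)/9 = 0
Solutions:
 h(y) = C1 + C2*y^(8/9)


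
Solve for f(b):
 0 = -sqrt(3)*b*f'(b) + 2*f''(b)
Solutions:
 f(b) = C1 + C2*erfi(3^(1/4)*b/2)


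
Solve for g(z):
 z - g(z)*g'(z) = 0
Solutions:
 g(z) = -sqrt(C1 + z^2)
 g(z) = sqrt(C1 + z^2)


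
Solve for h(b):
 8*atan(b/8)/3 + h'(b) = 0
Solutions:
 h(b) = C1 - 8*b*atan(b/8)/3 + 32*log(b^2 + 64)/3


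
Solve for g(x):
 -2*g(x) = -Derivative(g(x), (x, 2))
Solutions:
 g(x) = C1*exp(-sqrt(2)*x) + C2*exp(sqrt(2)*x)


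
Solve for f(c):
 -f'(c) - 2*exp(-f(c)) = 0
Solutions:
 f(c) = log(C1 - 2*c)


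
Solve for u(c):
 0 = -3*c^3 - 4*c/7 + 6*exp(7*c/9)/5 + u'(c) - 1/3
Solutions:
 u(c) = C1 + 3*c^4/4 + 2*c^2/7 + c/3 - 54*exp(7*c/9)/35


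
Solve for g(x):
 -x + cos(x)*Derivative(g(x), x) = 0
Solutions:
 g(x) = C1 + Integral(x/cos(x), x)


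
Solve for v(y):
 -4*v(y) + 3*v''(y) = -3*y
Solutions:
 v(y) = C1*exp(-2*sqrt(3)*y/3) + C2*exp(2*sqrt(3)*y/3) + 3*y/4


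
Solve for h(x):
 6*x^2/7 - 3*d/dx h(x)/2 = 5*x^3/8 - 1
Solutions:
 h(x) = C1 - 5*x^4/48 + 4*x^3/21 + 2*x/3


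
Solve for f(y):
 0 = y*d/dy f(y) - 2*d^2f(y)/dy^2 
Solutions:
 f(y) = C1 + C2*erfi(y/2)


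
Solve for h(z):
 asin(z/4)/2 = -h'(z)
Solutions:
 h(z) = C1 - z*asin(z/4)/2 - sqrt(16 - z^2)/2


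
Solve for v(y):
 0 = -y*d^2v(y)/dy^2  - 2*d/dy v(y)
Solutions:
 v(y) = C1 + C2/y


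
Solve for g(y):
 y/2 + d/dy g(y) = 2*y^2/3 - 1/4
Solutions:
 g(y) = C1 + 2*y^3/9 - y^2/4 - y/4


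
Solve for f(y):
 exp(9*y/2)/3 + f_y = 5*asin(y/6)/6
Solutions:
 f(y) = C1 + 5*y*asin(y/6)/6 + 5*sqrt(36 - y^2)/6 - 2*exp(9*y/2)/27


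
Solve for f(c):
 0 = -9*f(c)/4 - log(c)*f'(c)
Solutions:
 f(c) = C1*exp(-9*li(c)/4)


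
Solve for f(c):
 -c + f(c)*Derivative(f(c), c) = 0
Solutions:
 f(c) = -sqrt(C1 + c^2)
 f(c) = sqrt(C1 + c^2)


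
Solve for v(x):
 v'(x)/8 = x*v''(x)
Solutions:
 v(x) = C1 + C2*x^(9/8)


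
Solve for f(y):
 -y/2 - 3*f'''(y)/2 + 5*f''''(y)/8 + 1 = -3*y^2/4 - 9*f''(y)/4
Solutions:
 f(y) = C1 + C2*y - y^4/36 - y^3/27 - 11*y^2/54 + (C3*sin(3*sqrt(6)*y/5) + C4*cos(3*sqrt(6)*y/5))*exp(6*y/5)


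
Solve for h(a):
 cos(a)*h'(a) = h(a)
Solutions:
 h(a) = C1*sqrt(sin(a) + 1)/sqrt(sin(a) - 1)


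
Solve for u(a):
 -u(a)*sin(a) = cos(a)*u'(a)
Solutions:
 u(a) = C1*cos(a)


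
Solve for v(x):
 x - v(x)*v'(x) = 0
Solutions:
 v(x) = -sqrt(C1 + x^2)
 v(x) = sqrt(C1 + x^2)


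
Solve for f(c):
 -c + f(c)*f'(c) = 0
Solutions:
 f(c) = -sqrt(C1 + c^2)
 f(c) = sqrt(C1 + c^2)


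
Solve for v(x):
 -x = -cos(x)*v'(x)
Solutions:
 v(x) = C1 + Integral(x/cos(x), x)


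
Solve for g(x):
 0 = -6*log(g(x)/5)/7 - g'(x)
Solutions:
 -7*Integral(1/(-log(_y) + log(5)), (_y, g(x)))/6 = C1 - x


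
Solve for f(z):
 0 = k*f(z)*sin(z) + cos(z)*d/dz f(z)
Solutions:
 f(z) = C1*exp(k*log(cos(z)))


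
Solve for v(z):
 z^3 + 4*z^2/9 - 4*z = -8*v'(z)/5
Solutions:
 v(z) = C1 - 5*z^4/32 - 5*z^3/54 + 5*z^2/4


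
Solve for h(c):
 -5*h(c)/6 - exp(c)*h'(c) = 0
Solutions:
 h(c) = C1*exp(5*exp(-c)/6)


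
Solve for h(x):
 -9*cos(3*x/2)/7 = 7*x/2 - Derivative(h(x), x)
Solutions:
 h(x) = C1 + 7*x^2/4 + 6*sin(3*x/2)/7


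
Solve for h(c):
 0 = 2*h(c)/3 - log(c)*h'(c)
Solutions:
 h(c) = C1*exp(2*li(c)/3)


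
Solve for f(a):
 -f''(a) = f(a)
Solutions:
 f(a) = C1*sin(a) + C2*cos(a)


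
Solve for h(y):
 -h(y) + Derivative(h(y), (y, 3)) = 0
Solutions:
 h(y) = C3*exp(y) + (C1*sin(sqrt(3)*y/2) + C2*cos(sqrt(3)*y/2))*exp(-y/2)


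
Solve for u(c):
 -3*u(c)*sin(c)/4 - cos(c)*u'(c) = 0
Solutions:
 u(c) = C1*cos(c)^(3/4)


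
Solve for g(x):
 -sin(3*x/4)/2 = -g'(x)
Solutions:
 g(x) = C1 - 2*cos(3*x/4)/3


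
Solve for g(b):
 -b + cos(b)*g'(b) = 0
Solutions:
 g(b) = C1 + Integral(b/cos(b), b)


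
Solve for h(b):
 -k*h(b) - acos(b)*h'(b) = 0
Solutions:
 h(b) = C1*exp(-k*Integral(1/acos(b), b))


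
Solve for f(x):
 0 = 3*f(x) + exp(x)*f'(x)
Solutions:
 f(x) = C1*exp(3*exp(-x))


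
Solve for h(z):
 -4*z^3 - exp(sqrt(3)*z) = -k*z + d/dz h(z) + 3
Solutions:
 h(z) = C1 + k*z^2/2 - z^4 - 3*z - sqrt(3)*exp(sqrt(3)*z)/3


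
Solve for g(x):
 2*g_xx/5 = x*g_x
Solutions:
 g(x) = C1 + C2*erfi(sqrt(5)*x/2)


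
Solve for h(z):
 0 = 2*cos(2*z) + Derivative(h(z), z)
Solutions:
 h(z) = C1 - sin(2*z)


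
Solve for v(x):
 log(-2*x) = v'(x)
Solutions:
 v(x) = C1 + x*log(-x) + x*(-1 + log(2))


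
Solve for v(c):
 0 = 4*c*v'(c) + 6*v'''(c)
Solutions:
 v(c) = C1 + Integral(C2*airyai(-2^(1/3)*3^(2/3)*c/3) + C3*airybi(-2^(1/3)*3^(2/3)*c/3), c)


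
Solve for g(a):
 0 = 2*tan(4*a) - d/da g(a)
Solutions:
 g(a) = C1 - log(cos(4*a))/2


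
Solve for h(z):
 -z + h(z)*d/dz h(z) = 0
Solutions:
 h(z) = -sqrt(C1 + z^2)
 h(z) = sqrt(C1 + z^2)


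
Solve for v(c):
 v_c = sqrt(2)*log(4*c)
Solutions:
 v(c) = C1 + sqrt(2)*c*log(c) - sqrt(2)*c + 2*sqrt(2)*c*log(2)


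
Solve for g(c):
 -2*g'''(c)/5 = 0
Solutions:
 g(c) = C1 + C2*c + C3*c^2


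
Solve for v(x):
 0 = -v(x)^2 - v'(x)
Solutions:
 v(x) = 1/(C1 + x)


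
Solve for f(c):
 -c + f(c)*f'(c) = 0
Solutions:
 f(c) = -sqrt(C1 + c^2)
 f(c) = sqrt(C1 + c^2)


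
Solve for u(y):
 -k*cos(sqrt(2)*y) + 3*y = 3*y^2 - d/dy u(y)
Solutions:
 u(y) = C1 + sqrt(2)*k*sin(sqrt(2)*y)/2 + y^3 - 3*y^2/2


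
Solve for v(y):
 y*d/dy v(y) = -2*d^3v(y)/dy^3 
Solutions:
 v(y) = C1 + Integral(C2*airyai(-2^(2/3)*y/2) + C3*airybi(-2^(2/3)*y/2), y)


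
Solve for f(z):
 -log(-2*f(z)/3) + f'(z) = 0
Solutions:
 -Integral(1/(log(-_y) - log(3) + log(2)), (_y, f(z))) = C1 - z


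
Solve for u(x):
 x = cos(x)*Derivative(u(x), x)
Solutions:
 u(x) = C1 + Integral(x/cos(x), x)


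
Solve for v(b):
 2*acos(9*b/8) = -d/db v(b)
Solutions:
 v(b) = C1 - 2*b*acos(9*b/8) + 2*sqrt(64 - 81*b^2)/9


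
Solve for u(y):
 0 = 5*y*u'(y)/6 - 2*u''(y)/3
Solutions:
 u(y) = C1 + C2*erfi(sqrt(10)*y/4)


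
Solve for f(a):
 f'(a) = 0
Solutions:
 f(a) = C1


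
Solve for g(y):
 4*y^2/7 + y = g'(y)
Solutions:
 g(y) = C1 + 4*y^3/21 + y^2/2


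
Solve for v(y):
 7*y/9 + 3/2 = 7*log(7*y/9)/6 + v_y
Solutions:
 v(y) = C1 + 7*y^2/18 - 7*y*log(y)/6 - 7*y*log(7)/6 + 7*y*log(3)/3 + 8*y/3


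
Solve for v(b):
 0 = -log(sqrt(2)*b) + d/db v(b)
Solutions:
 v(b) = C1 + b*log(b) - b + b*log(2)/2


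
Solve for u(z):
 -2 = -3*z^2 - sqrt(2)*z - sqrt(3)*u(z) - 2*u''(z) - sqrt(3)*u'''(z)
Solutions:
 u(z) = C1*exp(z*(-8*sqrt(3) + 8*18^(1/3)/(16*sqrt(3) + 243 + sqrt(-768 + (16*sqrt(3) + 243)^2))^(1/3) + 12^(1/3)*(16*sqrt(3) + 243 + sqrt(-768 + (16*sqrt(3) + 243)^2))^(1/3))/36)*sin(2^(1/3)*3^(1/6)*z*(-2^(1/3)*3^(2/3)*(16*sqrt(3) + 243 + 9*sqrt(-256/27 + (16*sqrt(3)/9 + 27)^2))^(1/3) + 24/(16*sqrt(3) + 243 + 9*sqrt(-256/27 + (16*sqrt(3)/9 + 27)^2))^(1/3))/36) + C2*exp(z*(-8*sqrt(3) + 8*18^(1/3)/(16*sqrt(3) + 243 + sqrt(-768 + (16*sqrt(3) + 243)^2))^(1/3) + 12^(1/3)*(16*sqrt(3) + 243 + sqrt(-768 + (16*sqrt(3) + 243)^2))^(1/3))/36)*cos(2^(1/3)*3^(1/6)*z*(-2^(1/3)*3^(2/3)*(16*sqrt(3) + 243 + 9*sqrt(-256/27 + (16*sqrt(3)/9 + 27)^2))^(1/3) + 24/(16*sqrt(3) + 243 + 9*sqrt(-256/27 + (16*sqrt(3)/9 + 27)^2))^(1/3))/36) + C3*exp(-z*(8*18^(1/3)/(16*sqrt(3) + 243 + sqrt(-768 + (16*sqrt(3) + 243)^2))^(1/3) + 4*sqrt(3) + 12^(1/3)*(16*sqrt(3) + 243 + sqrt(-768 + (16*sqrt(3) + 243)^2))^(1/3))/18) - sqrt(3)*z^2 - sqrt(6)*z/3 + 2*sqrt(3)/3 + 4


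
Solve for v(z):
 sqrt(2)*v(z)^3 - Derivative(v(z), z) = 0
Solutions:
 v(z) = -sqrt(2)*sqrt(-1/(C1 + sqrt(2)*z))/2
 v(z) = sqrt(2)*sqrt(-1/(C1 + sqrt(2)*z))/2


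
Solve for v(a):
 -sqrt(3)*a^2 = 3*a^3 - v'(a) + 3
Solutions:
 v(a) = C1 + 3*a^4/4 + sqrt(3)*a^3/3 + 3*a


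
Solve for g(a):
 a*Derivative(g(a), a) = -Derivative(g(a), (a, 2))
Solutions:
 g(a) = C1 + C2*erf(sqrt(2)*a/2)


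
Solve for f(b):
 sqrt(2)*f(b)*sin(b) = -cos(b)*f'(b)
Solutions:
 f(b) = C1*cos(b)^(sqrt(2))


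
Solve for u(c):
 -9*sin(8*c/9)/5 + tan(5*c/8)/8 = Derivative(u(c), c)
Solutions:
 u(c) = C1 - log(cos(5*c/8))/5 + 81*cos(8*c/9)/40


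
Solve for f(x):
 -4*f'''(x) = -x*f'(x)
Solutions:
 f(x) = C1 + Integral(C2*airyai(2^(1/3)*x/2) + C3*airybi(2^(1/3)*x/2), x)


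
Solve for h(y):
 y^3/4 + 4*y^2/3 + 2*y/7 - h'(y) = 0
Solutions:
 h(y) = C1 + y^4/16 + 4*y^3/9 + y^2/7


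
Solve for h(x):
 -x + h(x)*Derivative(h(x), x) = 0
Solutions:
 h(x) = -sqrt(C1 + x^2)
 h(x) = sqrt(C1 + x^2)


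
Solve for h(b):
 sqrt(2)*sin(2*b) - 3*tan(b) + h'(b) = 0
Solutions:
 h(b) = C1 - 3*log(cos(b)) + sqrt(2)*cos(2*b)/2


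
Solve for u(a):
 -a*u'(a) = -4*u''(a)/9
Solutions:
 u(a) = C1 + C2*erfi(3*sqrt(2)*a/4)


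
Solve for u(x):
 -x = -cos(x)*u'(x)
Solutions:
 u(x) = C1 + Integral(x/cos(x), x)


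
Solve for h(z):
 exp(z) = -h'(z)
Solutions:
 h(z) = C1 - exp(z)


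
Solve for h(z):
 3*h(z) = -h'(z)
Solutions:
 h(z) = C1*exp(-3*z)


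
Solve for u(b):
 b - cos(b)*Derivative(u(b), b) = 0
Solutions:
 u(b) = C1 + Integral(b/cos(b), b)


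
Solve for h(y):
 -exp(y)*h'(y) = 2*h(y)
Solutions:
 h(y) = C1*exp(2*exp(-y))


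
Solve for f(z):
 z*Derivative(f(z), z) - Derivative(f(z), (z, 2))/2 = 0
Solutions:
 f(z) = C1 + C2*erfi(z)


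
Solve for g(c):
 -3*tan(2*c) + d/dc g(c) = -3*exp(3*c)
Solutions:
 g(c) = C1 - exp(3*c) - 3*log(cos(2*c))/2
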